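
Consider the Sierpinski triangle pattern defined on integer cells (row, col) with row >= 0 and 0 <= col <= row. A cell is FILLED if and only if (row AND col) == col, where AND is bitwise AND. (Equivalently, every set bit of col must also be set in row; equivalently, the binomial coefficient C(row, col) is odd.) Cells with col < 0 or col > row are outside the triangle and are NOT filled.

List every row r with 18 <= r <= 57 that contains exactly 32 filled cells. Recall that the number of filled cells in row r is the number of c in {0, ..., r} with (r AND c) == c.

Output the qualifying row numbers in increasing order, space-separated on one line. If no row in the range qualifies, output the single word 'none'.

Answer: 31 47 55

Derivation:
Row r has 2^popcount(r) filled cells, so we need popcount(r) = log2(32) = 5.
Scan r = 18..57 and keep those with exactly 5 one-bits:
r=18=10010 popcount=2 -> skip
r=19=10011 popcount=3 -> skip
r=20=10100 popcount=2 -> skip
r=21=10101 popcount=3 -> skip
r=22=10110 popcount=3 -> skip
r=23=10111 popcount=4 -> skip
r=24=11000 popcount=2 -> skip
r=25=11001 popcount=3 -> skip
r=26=11010 popcount=3 -> skip
r=27=11011 popcount=4 -> skip
r=28=11100 popcount=3 -> skip
r=29=11101 popcount=4 -> skip
r=30=11110 popcount=4 -> skip
r=31=11111 popcount=5 -> KEEP
r=32=100000 popcount=1 -> skip
r=33=100001 popcount=2 -> skip
r=34=100010 popcount=2 -> skip
r=35=100011 popcount=3 -> skip
r=36=100100 popcount=2 -> skip
r=37=100101 popcount=3 -> skip
r=38=100110 popcount=3 -> skip
r=39=100111 popcount=4 -> skip
r=40=101000 popcount=2 -> skip
r=41=101001 popcount=3 -> skip
r=42=101010 popcount=3 -> skip
r=43=101011 popcount=4 -> skip
r=44=101100 popcount=3 -> skip
r=45=101101 popcount=4 -> skip
r=46=101110 popcount=4 -> skip
r=47=101111 popcount=5 -> KEEP
r=48=110000 popcount=2 -> skip
r=49=110001 popcount=3 -> skip
r=50=110010 popcount=3 -> skip
r=51=110011 popcount=4 -> skip
r=52=110100 popcount=3 -> skip
r=53=110101 popcount=4 -> skip
r=54=110110 popcount=4 -> skip
r=55=110111 popcount=5 -> KEEP
r=56=111000 popcount=3 -> skip
r=57=111001 popcount=4 -> skip
Kept rows: 31 47 55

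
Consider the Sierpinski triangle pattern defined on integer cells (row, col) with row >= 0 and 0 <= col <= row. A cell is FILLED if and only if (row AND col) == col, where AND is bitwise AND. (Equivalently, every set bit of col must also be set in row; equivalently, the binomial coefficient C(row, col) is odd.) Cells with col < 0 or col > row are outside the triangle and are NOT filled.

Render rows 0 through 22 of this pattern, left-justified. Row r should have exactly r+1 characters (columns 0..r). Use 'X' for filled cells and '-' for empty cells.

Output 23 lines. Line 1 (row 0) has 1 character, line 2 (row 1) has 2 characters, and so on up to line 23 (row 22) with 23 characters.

Answer: X
XX
X-X
XXXX
X---X
XX--XX
X-X-X-X
XXXXXXXX
X-------X
XX------XX
X-X-----X-X
XXXX----XXXX
X---X---X---X
XX--XX--XX--XX
X-X-X-X-X-X-X-X
XXXXXXXXXXXXXXXX
X---------------X
XX--------------XX
X-X-------------X-X
XXXX------------XXXX
X---X-----------X---X
XX--XX----------XX--XX
X-X-X-X---------X-X-X-X

Derivation:
r0=0: X
r1=1: XX
r2=10: X-X
r3=11: XXXX
r4=100: X---X
r5=101: XX--XX
r6=110: X-X-X-X
r7=111: XXXXXXXX
r8=1000: X-------X
r9=1001: XX------XX
r10=1010: X-X-----X-X
r11=1011: XXXX----XXXX
r12=1100: X---X---X---X
r13=1101: XX--XX--XX--XX
r14=1110: X-X-X-X-X-X-X-X
r15=1111: XXXXXXXXXXXXXXXX
r16=10000: X---------------X
r17=10001: XX--------------XX
r18=10010: X-X-------------X-X
r19=10011: XXXX------------XXXX
r20=10100: X---X-----------X---X
r21=10101: XX--XX----------XX--XX
r22=10110: X-X-X-X---------X-X-X-X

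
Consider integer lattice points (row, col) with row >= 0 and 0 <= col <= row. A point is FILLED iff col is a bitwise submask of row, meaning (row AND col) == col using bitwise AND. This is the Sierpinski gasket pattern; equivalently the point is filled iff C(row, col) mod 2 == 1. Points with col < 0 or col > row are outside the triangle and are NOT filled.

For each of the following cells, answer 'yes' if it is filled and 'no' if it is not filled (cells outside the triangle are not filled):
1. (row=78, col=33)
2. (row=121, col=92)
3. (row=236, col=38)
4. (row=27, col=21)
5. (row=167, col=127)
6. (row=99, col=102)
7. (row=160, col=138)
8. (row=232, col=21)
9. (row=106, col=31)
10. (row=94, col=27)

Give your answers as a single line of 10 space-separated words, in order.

(78,33): row=0b1001110, col=0b100001, row AND col = 0b0 = 0; 0 != 33 -> empty
(121,92): row=0b1111001, col=0b1011100, row AND col = 0b1011000 = 88; 88 != 92 -> empty
(236,38): row=0b11101100, col=0b100110, row AND col = 0b100100 = 36; 36 != 38 -> empty
(27,21): row=0b11011, col=0b10101, row AND col = 0b10001 = 17; 17 != 21 -> empty
(167,127): row=0b10100111, col=0b1111111, row AND col = 0b100111 = 39; 39 != 127 -> empty
(99,102): col outside [0, 99] -> not filled
(160,138): row=0b10100000, col=0b10001010, row AND col = 0b10000000 = 128; 128 != 138 -> empty
(232,21): row=0b11101000, col=0b10101, row AND col = 0b0 = 0; 0 != 21 -> empty
(106,31): row=0b1101010, col=0b11111, row AND col = 0b1010 = 10; 10 != 31 -> empty
(94,27): row=0b1011110, col=0b11011, row AND col = 0b11010 = 26; 26 != 27 -> empty

Answer: no no no no no no no no no no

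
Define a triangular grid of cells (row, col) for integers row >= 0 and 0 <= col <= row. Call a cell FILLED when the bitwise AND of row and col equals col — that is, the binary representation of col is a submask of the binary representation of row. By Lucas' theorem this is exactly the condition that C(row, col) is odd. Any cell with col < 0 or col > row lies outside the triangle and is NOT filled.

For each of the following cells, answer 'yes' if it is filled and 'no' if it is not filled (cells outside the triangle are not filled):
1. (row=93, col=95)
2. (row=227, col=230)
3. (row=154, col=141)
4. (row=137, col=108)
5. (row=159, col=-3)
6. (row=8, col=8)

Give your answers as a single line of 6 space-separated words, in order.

(93,95): col outside [0, 93] -> not filled
(227,230): col outside [0, 227] -> not filled
(154,141): row=0b10011010, col=0b10001101, row AND col = 0b10001000 = 136; 136 != 141 -> empty
(137,108): row=0b10001001, col=0b1101100, row AND col = 0b1000 = 8; 8 != 108 -> empty
(159,-3): col outside [0, 159] -> not filled
(8,8): row=0b1000, col=0b1000, row AND col = 0b1000 = 8; 8 == 8 -> filled

Answer: no no no no no yes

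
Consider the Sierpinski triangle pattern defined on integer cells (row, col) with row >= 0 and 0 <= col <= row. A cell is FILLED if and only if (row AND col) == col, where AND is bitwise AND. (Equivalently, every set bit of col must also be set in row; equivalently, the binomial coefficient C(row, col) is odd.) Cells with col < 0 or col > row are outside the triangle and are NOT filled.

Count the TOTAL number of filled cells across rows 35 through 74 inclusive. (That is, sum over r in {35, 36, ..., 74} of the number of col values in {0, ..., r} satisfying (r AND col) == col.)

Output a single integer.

Answer: 550

Derivation:
r35=100011 pc3: +8 =8
r36=100100 pc2: +4 =12
r37=100101 pc3: +8 =20
r38=100110 pc3: +8 =28
r39=100111 pc4: +16 =44
r40=101000 pc2: +4 =48
r41=101001 pc3: +8 =56
r42=101010 pc3: +8 =64
r43=101011 pc4: +16 =80
r44=101100 pc3: +8 =88
r45=101101 pc4: +16 =104
r46=101110 pc4: +16 =120
r47=101111 pc5: +32 =152
r48=110000 pc2: +4 =156
r49=110001 pc3: +8 =164
r50=110010 pc3: +8 =172
r51=110011 pc4: +16 =188
r52=110100 pc3: +8 =196
r53=110101 pc4: +16 =212
r54=110110 pc4: +16 =228
r55=110111 pc5: +32 =260
r56=111000 pc3: +8 =268
r57=111001 pc4: +16 =284
r58=111010 pc4: +16 =300
r59=111011 pc5: +32 =332
r60=111100 pc4: +16 =348
r61=111101 pc5: +32 =380
r62=111110 pc5: +32 =412
r63=111111 pc6: +64 =476
r64=1000000 pc1: +2 =478
r65=1000001 pc2: +4 =482
r66=1000010 pc2: +4 =486
r67=1000011 pc3: +8 =494
r68=1000100 pc2: +4 =498
r69=1000101 pc3: +8 =506
r70=1000110 pc3: +8 =514
r71=1000111 pc4: +16 =530
r72=1001000 pc2: +4 =534
r73=1001001 pc3: +8 =542
r74=1001010 pc3: +8 =550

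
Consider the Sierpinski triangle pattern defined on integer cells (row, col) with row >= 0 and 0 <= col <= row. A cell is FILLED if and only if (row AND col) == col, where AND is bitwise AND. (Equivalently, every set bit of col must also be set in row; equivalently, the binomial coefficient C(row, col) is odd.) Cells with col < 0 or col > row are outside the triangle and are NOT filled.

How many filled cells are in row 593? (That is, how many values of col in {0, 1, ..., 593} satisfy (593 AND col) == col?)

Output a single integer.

Answer: 16

Derivation:
593 in binary = 1001010001
popcount(593) = number of 1-bits in 1001010001 = 4
A col c satisfies (593 AND c) == c iff every set bit of c is also set in 593; each of the 4 set bits of 593 can independently be on or off in c.
count = 2^4 = 16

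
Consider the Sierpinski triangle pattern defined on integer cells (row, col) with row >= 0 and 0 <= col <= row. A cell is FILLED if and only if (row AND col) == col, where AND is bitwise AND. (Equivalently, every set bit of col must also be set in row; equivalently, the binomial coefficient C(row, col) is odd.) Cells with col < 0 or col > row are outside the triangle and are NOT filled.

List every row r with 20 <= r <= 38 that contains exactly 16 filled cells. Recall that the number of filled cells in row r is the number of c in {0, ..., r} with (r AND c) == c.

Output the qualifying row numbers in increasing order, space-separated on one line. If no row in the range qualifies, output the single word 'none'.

Row r has 2^popcount(r) filled cells, so we need popcount(r) = log2(16) = 4.
Scan r = 20..38 and keep those with exactly 4 one-bits:
r=20=10100 popcount=2 -> skip
r=21=10101 popcount=3 -> skip
r=22=10110 popcount=3 -> skip
r=23=10111 popcount=4 -> KEEP
r=24=11000 popcount=2 -> skip
r=25=11001 popcount=3 -> skip
r=26=11010 popcount=3 -> skip
r=27=11011 popcount=4 -> KEEP
r=28=11100 popcount=3 -> skip
r=29=11101 popcount=4 -> KEEP
r=30=11110 popcount=4 -> KEEP
r=31=11111 popcount=5 -> skip
r=32=100000 popcount=1 -> skip
r=33=100001 popcount=2 -> skip
r=34=100010 popcount=2 -> skip
r=35=100011 popcount=3 -> skip
r=36=100100 popcount=2 -> skip
r=37=100101 popcount=3 -> skip
r=38=100110 popcount=3 -> skip
Kept rows: 23 27 29 30

Answer: 23 27 29 30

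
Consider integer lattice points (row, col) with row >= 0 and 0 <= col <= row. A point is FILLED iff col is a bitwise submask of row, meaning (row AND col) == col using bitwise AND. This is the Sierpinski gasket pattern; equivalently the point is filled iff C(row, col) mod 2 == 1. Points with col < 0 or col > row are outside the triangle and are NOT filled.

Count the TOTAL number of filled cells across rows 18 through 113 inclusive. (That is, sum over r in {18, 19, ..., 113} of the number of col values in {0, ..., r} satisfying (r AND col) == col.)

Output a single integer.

r18=10010 pc2: +4 =4
r19=10011 pc3: +8 =12
r20=10100 pc2: +4 =16
r21=10101 pc3: +8 =24
r22=10110 pc3: +8 =32
r23=10111 pc4: +16 =48
r24=11000 pc2: +4 =52
r25=11001 pc3: +8 =60
r26=11010 pc3: +8 =68
r27=11011 pc4: +16 =84
r28=11100 pc3: +8 =92
r29=11101 pc4: +16 =108
r30=11110 pc4: +16 =124
r31=11111 pc5: +32 =156
r32=100000 pc1: +2 =158
r33=100001 pc2: +4 =162
r34=100010 pc2: +4 =166
r35=100011 pc3: +8 =174
r36=100100 pc2: +4 =178
r37=100101 pc3: +8 =186
r38=100110 pc3: +8 =194
r39=100111 pc4: +16 =210
r40=101000 pc2: +4 =214
r41=101001 pc3: +8 =222
r42=101010 pc3: +8 =230
r43=101011 pc4: +16 =246
r44=101100 pc3: +8 =254
r45=101101 pc4: +16 =270
r46=101110 pc4: +16 =286
r47=101111 pc5: +32 =318
r48=110000 pc2: +4 =322
r49=110001 pc3: +8 =330
r50=110010 pc3: +8 =338
r51=110011 pc4: +16 =354
r52=110100 pc3: +8 =362
r53=110101 pc4: +16 =378
r54=110110 pc4: +16 =394
r55=110111 pc5: +32 =426
r56=111000 pc3: +8 =434
r57=111001 pc4: +16 =450
r58=111010 pc4: +16 =466
r59=111011 pc5: +32 =498
r60=111100 pc4: +16 =514
r61=111101 pc5: +32 =546
r62=111110 pc5: +32 =578
r63=111111 pc6: +64 =642
r64=1000000 pc1: +2 =644
r65=1000001 pc2: +4 =648
r66=1000010 pc2: +4 =652
r67=1000011 pc3: +8 =660
r68=1000100 pc2: +4 =664
r69=1000101 pc3: +8 =672
r70=1000110 pc3: +8 =680
r71=1000111 pc4: +16 =696
r72=1001000 pc2: +4 =700
r73=1001001 pc3: +8 =708
r74=1001010 pc3: +8 =716
r75=1001011 pc4: +16 =732
r76=1001100 pc3: +8 =740
r77=1001101 pc4: +16 =756
r78=1001110 pc4: +16 =772
r79=1001111 pc5: +32 =804
r80=1010000 pc2: +4 =808
r81=1010001 pc3: +8 =816
r82=1010010 pc3: +8 =824
r83=1010011 pc4: +16 =840
r84=1010100 pc3: +8 =848
r85=1010101 pc4: +16 =864
r86=1010110 pc4: +16 =880
r87=1010111 pc5: +32 =912
r88=1011000 pc3: +8 =920
r89=1011001 pc4: +16 =936
r90=1011010 pc4: +16 =952
r91=1011011 pc5: +32 =984
r92=1011100 pc4: +16 =1000
r93=1011101 pc5: +32 =1032
r94=1011110 pc5: +32 =1064
r95=1011111 pc6: +64 =1128
r96=1100000 pc2: +4 =1132
r97=1100001 pc3: +8 =1140
r98=1100010 pc3: +8 =1148
r99=1100011 pc4: +16 =1164
r100=1100100 pc3: +8 =1172
r101=1100101 pc4: +16 =1188
r102=1100110 pc4: +16 =1204
r103=1100111 pc5: +32 =1236
r104=1101000 pc3: +8 =1244
r105=1101001 pc4: +16 =1260
r106=1101010 pc4: +16 =1276
r107=1101011 pc5: +32 =1308
r108=1101100 pc4: +16 =1324
r109=1101101 pc5: +32 =1356
r110=1101110 pc5: +32 =1388
r111=1101111 pc6: +64 =1452
r112=1110000 pc3: +8 =1460
r113=1110001 pc4: +16 =1476

Answer: 1476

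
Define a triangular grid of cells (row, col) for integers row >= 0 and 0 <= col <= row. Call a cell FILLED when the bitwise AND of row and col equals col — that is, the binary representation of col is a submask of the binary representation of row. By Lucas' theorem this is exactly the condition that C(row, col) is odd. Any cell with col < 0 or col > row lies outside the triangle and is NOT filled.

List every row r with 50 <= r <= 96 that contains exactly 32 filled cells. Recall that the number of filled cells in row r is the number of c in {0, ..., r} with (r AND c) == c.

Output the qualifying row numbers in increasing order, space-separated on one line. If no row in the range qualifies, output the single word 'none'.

Row r has 2^popcount(r) filled cells, so we need popcount(r) = log2(32) = 5.
Scan r = 50..96 and keep those with exactly 5 one-bits:
r=50=110010 popcount=3 -> skip
r=51=110011 popcount=4 -> skip
r=52=110100 popcount=3 -> skip
r=53=110101 popcount=4 -> skip
r=54=110110 popcount=4 -> skip
r=55=110111 popcount=5 -> KEEP
r=56=111000 popcount=3 -> skip
r=57=111001 popcount=4 -> skip
r=58=111010 popcount=4 -> skip
r=59=111011 popcount=5 -> KEEP
r=60=111100 popcount=4 -> skip
r=61=111101 popcount=5 -> KEEP
r=62=111110 popcount=5 -> KEEP
r=63=111111 popcount=6 -> skip
r=64=1000000 popcount=1 -> skip
r=65=1000001 popcount=2 -> skip
r=66=1000010 popcount=2 -> skip
r=67=1000011 popcount=3 -> skip
r=68=1000100 popcount=2 -> skip
r=69=1000101 popcount=3 -> skip
r=70=1000110 popcount=3 -> skip
r=71=1000111 popcount=4 -> skip
r=72=1001000 popcount=2 -> skip
r=73=1001001 popcount=3 -> skip
r=74=1001010 popcount=3 -> skip
r=75=1001011 popcount=4 -> skip
r=76=1001100 popcount=3 -> skip
r=77=1001101 popcount=4 -> skip
r=78=1001110 popcount=4 -> skip
r=79=1001111 popcount=5 -> KEEP
r=80=1010000 popcount=2 -> skip
r=81=1010001 popcount=3 -> skip
r=82=1010010 popcount=3 -> skip
r=83=1010011 popcount=4 -> skip
r=84=1010100 popcount=3 -> skip
r=85=1010101 popcount=4 -> skip
r=86=1010110 popcount=4 -> skip
r=87=1010111 popcount=5 -> KEEP
r=88=1011000 popcount=3 -> skip
r=89=1011001 popcount=4 -> skip
r=90=1011010 popcount=4 -> skip
r=91=1011011 popcount=5 -> KEEP
r=92=1011100 popcount=4 -> skip
r=93=1011101 popcount=5 -> KEEP
r=94=1011110 popcount=5 -> KEEP
r=95=1011111 popcount=6 -> skip
r=96=1100000 popcount=2 -> skip
Kept rows: 55 59 61 62 79 87 91 93 94

Answer: 55 59 61 62 79 87 91 93 94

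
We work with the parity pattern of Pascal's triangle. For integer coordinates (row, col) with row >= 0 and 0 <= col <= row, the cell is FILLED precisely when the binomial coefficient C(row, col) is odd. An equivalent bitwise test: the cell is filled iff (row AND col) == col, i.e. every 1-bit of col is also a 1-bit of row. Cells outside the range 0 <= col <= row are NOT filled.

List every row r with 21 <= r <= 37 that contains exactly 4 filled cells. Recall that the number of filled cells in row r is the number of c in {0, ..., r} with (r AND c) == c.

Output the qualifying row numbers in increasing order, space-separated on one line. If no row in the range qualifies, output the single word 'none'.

Row r has 2^popcount(r) filled cells, so we need popcount(r) = log2(4) = 2.
Scan r = 21..37 and keep those with exactly 2 one-bits:
r=21=10101 popcount=3 -> skip
r=22=10110 popcount=3 -> skip
r=23=10111 popcount=4 -> skip
r=24=11000 popcount=2 -> KEEP
r=25=11001 popcount=3 -> skip
r=26=11010 popcount=3 -> skip
r=27=11011 popcount=4 -> skip
r=28=11100 popcount=3 -> skip
r=29=11101 popcount=4 -> skip
r=30=11110 popcount=4 -> skip
r=31=11111 popcount=5 -> skip
r=32=100000 popcount=1 -> skip
r=33=100001 popcount=2 -> KEEP
r=34=100010 popcount=2 -> KEEP
r=35=100011 popcount=3 -> skip
r=36=100100 popcount=2 -> KEEP
r=37=100101 popcount=3 -> skip
Kept rows: 24 33 34 36

Answer: 24 33 34 36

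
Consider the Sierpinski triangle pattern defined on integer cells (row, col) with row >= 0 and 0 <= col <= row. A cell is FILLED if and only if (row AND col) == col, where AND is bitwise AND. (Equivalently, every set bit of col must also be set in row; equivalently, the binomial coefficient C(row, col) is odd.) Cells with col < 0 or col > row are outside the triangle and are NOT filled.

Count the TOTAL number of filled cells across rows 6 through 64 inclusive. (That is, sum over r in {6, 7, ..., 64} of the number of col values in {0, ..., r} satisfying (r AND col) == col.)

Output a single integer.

r6=110 pc2: +4 =4
r7=111 pc3: +8 =12
r8=1000 pc1: +2 =14
r9=1001 pc2: +4 =18
r10=1010 pc2: +4 =22
r11=1011 pc3: +8 =30
r12=1100 pc2: +4 =34
r13=1101 pc3: +8 =42
r14=1110 pc3: +8 =50
r15=1111 pc4: +16 =66
r16=10000 pc1: +2 =68
r17=10001 pc2: +4 =72
r18=10010 pc2: +4 =76
r19=10011 pc3: +8 =84
r20=10100 pc2: +4 =88
r21=10101 pc3: +8 =96
r22=10110 pc3: +8 =104
r23=10111 pc4: +16 =120
r24=11000 pc2: +4 =124
r25=11001 pc3: +8 =132
r26=11010 pc3: +8 =140
r27=11011 pc4: +16 =156
r28=11100 pc3: +8 =164
r29=11101 pc4: +16 =180
r30=11110 pc4: +16 =196
r31=11111 pc5: +32 =228
r32=100000 pc1: +2 =230
r33=100001 pc2: +4 =234
r34=100010 pc2: +4 =238
r35=100011 pc3: +8 =246
r36=100100 pc2: +4 =250
r37=100101 pc3: +8 =258
r38=100110 pc3: +8 =266
r39=100111 pc4: +16 =282
r40=101000 pc2: +4 =286
r41=101001 pc3: +8 =294
r42=101010 pc3: +8 =302
r43=101011 pc4: +16 =318
r44=101100 pc3: +8 =326
r45=101101 pc4: +16 =342
r46=101110 pc4: +16 =358
r47=101111 pc5: +32 =390
r48=110000 pc2: +4 =394
r49=110001 pc3: +8 =402
r50=110010 pc3: +8 =410
r51=110011 pc4: +16 =426
r52=110100 pc3: +8 =434
r53=110101 pc4: +16 =450
r54=110110 pc4: +16 =466
r55=110111 pc5: +32 =498
r56=111000 pc3: +8 =506
r57=111001 pc4: +16 =522
r58=111010 pc4: +16 =538
r59=111011 pc5: +32 =570
r60=111100 pc4: +16 =586
r61=111101 pc5: +32 =618
r62=111110 pc5: +32 =650
r63=111111 pc6: +64 =714
r64=1000000 pc1: +2 =716

Answer: 716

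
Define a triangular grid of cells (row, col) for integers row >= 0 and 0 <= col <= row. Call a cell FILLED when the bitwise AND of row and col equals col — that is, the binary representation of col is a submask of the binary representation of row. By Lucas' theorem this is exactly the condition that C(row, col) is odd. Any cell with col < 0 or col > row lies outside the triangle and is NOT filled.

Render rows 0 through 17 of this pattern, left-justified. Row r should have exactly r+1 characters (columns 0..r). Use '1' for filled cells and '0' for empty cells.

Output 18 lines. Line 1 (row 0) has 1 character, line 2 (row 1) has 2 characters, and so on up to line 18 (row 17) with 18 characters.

Answer: 1
11
101
1111
10001
110011
1010101
11111111
100000001
1100000011
10100000101
111100001111
1000100010001
11001100110011
101010101010101
1111111111111111
10000000000000001
110000000000000011

Derivation:
r0=0: 1
r1=1: 11
r2=10: 101
r3=11: 1111
r4=100: 10001
r5=101: 110011
r6=110: 1010101
r7=111: 11111111
r8=1000: 100000001
r9=1001: 1100000011
r10=1010: 10100000101
r11=1011: 111100001111
r12=1100: 1000100010001
r13=1101: 11001100110011
r14=1110: 101010101010101
r15=1111: 1111111111111111
r16=10000: 10000000000000001
r17=10001: 110000000000000011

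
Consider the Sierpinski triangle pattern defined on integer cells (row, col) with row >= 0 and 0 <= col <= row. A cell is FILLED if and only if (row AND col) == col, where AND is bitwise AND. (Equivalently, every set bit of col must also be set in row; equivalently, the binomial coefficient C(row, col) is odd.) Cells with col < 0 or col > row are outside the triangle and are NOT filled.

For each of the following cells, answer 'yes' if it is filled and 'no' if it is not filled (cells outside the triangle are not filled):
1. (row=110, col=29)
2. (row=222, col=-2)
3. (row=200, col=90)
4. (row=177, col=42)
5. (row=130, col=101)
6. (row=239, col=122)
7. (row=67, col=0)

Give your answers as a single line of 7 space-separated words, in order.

Answer: no no no no no no yes

Derivation:
(110,29): row=0b1101110, col=0b11101, row AND col = 0b1100 = 12; 12 != 29 -> empty
(222,-2): col outside [0, 222] -> not filled
(200,90): row=0b11001000, col=0b1011010, row AND col = 0b1001000 = 72; 72 != 90 -> empty
(177,42): row=0b10110001, col=0b101010, row AND col = 0b100000 = 32; 32 != 42 -> empty
(130,101): row=0b10000010, col=0b1100101, row AND col = 0b0 = 0; 0 != 101 -> empty
(239,122): row=0b11101111, col=0b1111010, row AND col = 0b1101010 = 106; 106 != 122 -> empty
(67,0): row=0b1000011, col=0b0, row AND col = 0b0 = 0; 0 == 0 -> filled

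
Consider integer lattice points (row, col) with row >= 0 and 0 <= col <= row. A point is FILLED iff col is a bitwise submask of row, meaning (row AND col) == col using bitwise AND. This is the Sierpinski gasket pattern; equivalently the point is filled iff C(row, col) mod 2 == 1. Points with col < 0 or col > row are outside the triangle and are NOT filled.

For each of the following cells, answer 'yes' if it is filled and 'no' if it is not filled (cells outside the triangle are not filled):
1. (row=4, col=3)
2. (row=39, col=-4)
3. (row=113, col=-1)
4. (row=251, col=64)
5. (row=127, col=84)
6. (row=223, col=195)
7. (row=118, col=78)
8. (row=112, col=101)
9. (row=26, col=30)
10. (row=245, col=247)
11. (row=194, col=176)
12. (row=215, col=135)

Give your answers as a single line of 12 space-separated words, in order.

(4,3): row=0b100, col=0b11, row AND col = 0b0 = 0; 0 != 3 -> empty
(39,-4): col outside [0, 39] -> not filled
(113,-1): col outside [0, 113] -> not filled
(251,64): row=0b11111011, col=0b1000000, row AND col = 0b1000000 = 64; 64 == 64 -> filled
(127,84): row=0b1111111, col=0b1010100, row AND col = 0b1010100 = 84; 84 == 84 -> filled
(223,195): row=0b11011111, col=0b11000011, row AND col = 0b11000011 = 195; 195 == 195 -> filled
(118,78): row=0b1110110, col=0b1001110, row AND col = 0b1000110 = 70; 70 != 78 -> empty
(112,101): row=0b1110000, col=0b1100101, row AND col = 0b1100000 = 96; 96 != 101 -> empty
(26,30): col outside [0, 26] -> not filled
(245,247): col outside [0, 245] -> not filled
(194,176): row=0b11000010, col=0b10110000, row AND col = 0b10000000 = 128; 128 != 176 -> empty
(215,135): row=0b11010111, col=0b10000111, row AND col = 0b10000111 = 135; 135 == 135 -> filled

Answer: no no no yes yes yes no no no no no yes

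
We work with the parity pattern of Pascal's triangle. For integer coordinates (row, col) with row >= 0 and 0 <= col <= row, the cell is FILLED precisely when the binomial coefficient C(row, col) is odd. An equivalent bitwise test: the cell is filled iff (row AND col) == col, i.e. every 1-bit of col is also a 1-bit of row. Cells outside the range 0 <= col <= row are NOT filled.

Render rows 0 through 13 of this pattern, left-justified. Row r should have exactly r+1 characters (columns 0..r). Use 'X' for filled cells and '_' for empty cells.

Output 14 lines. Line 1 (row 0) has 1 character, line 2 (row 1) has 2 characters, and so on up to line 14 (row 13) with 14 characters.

Answer: X
XX
X_X
XXXX
X___X
XX__XX
X_X_X_X
XXXXXXXX
X_______X
XX______XX
X_X_____X_X
XXXX____XXXX
X___X___X___X
XX__XX__XX__XX

Derivation:
r0=0: X
r1=1: XX
r2=10: X_X
r3=11: XXXX
r4=100: X___X
r5=101: XX__XX
r6=110: X_X_X_X
r7=111: XXXXXXXX
r8=1000: X_______X
r9=1001: XX______XX
r10=1010: X_X_____X_X
r11=1011: XXXX____XXXX
r12=1100: X___X___X___X
r13=1101: XX__XX__XX__XX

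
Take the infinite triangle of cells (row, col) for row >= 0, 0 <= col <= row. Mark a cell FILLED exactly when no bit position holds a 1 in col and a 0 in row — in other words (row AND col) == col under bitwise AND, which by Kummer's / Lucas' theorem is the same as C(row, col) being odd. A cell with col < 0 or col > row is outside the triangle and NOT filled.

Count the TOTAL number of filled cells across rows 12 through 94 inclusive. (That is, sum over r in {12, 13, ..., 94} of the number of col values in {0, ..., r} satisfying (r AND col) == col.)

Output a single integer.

Answer: 1106

Derivation:
r12=1100 pc2: +4 =4
r13=1101 pc3: +8 =12
r14=1110 pc3: +8 =20
r15=1111 pc4: +16 =36
r16=10000 pc1: +2 =38
r17=10001 pc2: +4 =42
r18=10010 pc2: +4 =46
r19=10011 pc3: +8 =54
r20=10100 pc2: +4 =58
r21=10101 pc3: +8 =66
r22=10110 pc3: +8 =74
r23=10111 pc4: +16 =90
r24=11000 pc2: +4 =94
r25=11001 pc3: +8 =102
r26=11010 pc3: +8 =110
r27=11011 pc4: +16 =126
r28=11100 pc3: +8 =134
r29=11101 pc4: +16 =150
r30=11110 pc4: +16 =166
r31=11111 pc5: +32 =198
r32=100000 pc1: +2 =200
r33=100001 pc2: +4 =204
r34=100010 pc2: +4 =208
r35=100011 pc3: +8 =216
r36=100100 pc2: +4 =220
r37=100101 pc3: +8 =228
r38=100110 pc3: +8 =236
r39=100111 pc4: +16 =252
r40=101000 pc2: +4 =256
r41=101001 pc3: +8 =264
r42=101010 pc3: +8 =272
r43=101011 pc4: +16 =288
r44=101100 pc3: +8 =296
r45=101101 pc4: +16 =312
r46=101110 pc4: +16 =328
r47=101111 pc5: +32 =360
r48=110000 pc2: +4 =364
r49=110001 pc3: +8 =372
r50=110010 pc3: +8 =380
r51=110011 pc4: +16 =396
r52=110100 pc3: +8 =404
r53=110101 pc4: +16 =420
r54=110110 pc4: +16 =436
r55=110111 pc5: +32 =468
r56=111000 pc3: +8 =476
r57=111001 pc4: +16 =492
r58=111010 pc4: +16 =508
r59=111011 pc5: +32 =540
r60=111100 pc4: +16 =556
r61=111101 pc5: +32 =588
r62=111110 pc5: +32 =620
r63=111111 pc6: +64 =684
r64=1000000 pc1: +2 =686
r65=1000001 pc2: +4 =690
r66=1000010 pc2: +4 =694
r67=1000011 pc3: +8 =702
r68=1000100 pc2: +4 =706
r69=1000101 pc3: +8 =714
r70=1000110 pc3: +8 =722
r71=1000111 pc4: +16 =738
r72=1001000 pc2: +4 =742
r73=1001001 pc3: +8 =750
r74=1001010 pc3: +8 =758
r75=1001011 pc4: +16 =774
r76=1001100 pc3: +8 =782
r77=1001101 pc4: +16 =798
r78=1001110 pc4: +16 =814
r79=1001111 pc5: +32 =846
r80=1010000 pc2: +4 =850
r81=1010001 pc3: +8 =858
r82=1010010 pc3: +8 =866
r83=1010011 pc4: +16 =882
r84=1010100 pc3: +8 =890
r85=1010101 pc4: +16 =906
r86=1010110 pc4: +16 =922
r87=1010111 pc5: +32 =954
r88=1011000 pc3: +8 =962
r89=1011001 pc4: +16 =978
r90=1011010 pc4: +16 =994
r91=1011011 pc5: +32 =1026
r92=1011100 pc4: +16 =1042
r93=1011101 pc5: +32 =1074
r94=1011110 pc5: +32 =1106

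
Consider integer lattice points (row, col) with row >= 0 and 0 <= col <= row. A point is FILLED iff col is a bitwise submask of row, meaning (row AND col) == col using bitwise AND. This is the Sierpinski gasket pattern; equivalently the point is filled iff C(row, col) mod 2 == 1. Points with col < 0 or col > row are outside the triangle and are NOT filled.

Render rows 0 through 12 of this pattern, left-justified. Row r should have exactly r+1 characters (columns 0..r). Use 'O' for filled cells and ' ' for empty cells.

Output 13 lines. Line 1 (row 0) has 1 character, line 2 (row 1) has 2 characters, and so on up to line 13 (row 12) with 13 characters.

r0=0: O
r1=1: OO
r2=10: O O
r3=11: OOOO
r4=100: O   O
r5=101: OO  OO
r6=110: O O O O
r7=111: OOOOOOOO
r8=1000: O       O
r9=1001: OO      OO
r10=1010: O O     O O
r11=1011: OOOO    OOOO
r12=1100: O   O   O   O

Answer: O
OO
O O
OOOO
O   O
OO  OO
O O O O
OOOOOOOO
O       O
OO      OO
O O     O O
OOOO    OOOO
O   O   O   O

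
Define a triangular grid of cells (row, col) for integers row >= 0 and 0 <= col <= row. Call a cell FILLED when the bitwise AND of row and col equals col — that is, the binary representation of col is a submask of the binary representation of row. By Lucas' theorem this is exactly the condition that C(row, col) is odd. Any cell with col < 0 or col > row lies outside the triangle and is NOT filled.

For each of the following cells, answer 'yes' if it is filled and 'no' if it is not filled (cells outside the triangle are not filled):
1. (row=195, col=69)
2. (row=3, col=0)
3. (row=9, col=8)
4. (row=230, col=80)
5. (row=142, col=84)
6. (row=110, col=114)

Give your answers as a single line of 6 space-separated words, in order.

(195,69): row=0b11000011, col=0b1000101, row AND col = 0b1000001 = 65; 65 != 69 -> empty
(3,0): row=0b11, col=0b0, row AND col = 0b0 = 0; 0 == 0 -> filled
(9,8): row=0b1001, col=0b1000, row AND col = 0b1000 = 8; 8 == 8 -> filled
(230,80): row=0b11100110, col=0b1010000, row AND col = 0b1000000 = 64; 64 != 80 -> empty
(142,84): row=0b10001110, col=0b1010100, row AND col = 0b100 = 4; 4 != 84 -> empty
(110,114): col outside [0, 110] -> not filled

Answer: no yes yes no no no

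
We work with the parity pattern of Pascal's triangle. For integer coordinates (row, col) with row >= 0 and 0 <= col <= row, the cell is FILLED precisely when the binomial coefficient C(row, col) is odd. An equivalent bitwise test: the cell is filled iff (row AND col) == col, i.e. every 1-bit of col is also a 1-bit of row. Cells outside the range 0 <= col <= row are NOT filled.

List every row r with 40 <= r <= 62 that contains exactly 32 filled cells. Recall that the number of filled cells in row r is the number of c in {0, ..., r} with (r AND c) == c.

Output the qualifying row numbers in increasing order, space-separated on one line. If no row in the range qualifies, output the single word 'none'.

Answer: 47 55 59 61 62

Derivation:
Row r has 2^popcount(r) filled cells, so we need popcount(r) = log2(32) = 5.
Scan r = 40..62 and keep those with exactly 5 one-bits:
r=40=101000 popcount=2 -> skip
r=41=101001 popcount=3 -> skip
r=42=101010 popcount=3 -> skip
r=43=101011 popcount=4 -> skip
r=44=101100 popcount=3 -> skip
r=45=101101 popcount=4 -> skip
r=46=101110 popcount=4 -> skip
r=47=101111 popcount=5 -> KEEP
r=48=110000 popcount=2 -> skip
r=49=110001 popcount=3 -> skip
r=50=110010 popcount=3 -> skip
r=51=110011 popcount=4 -> skip
r=52=110100 popcount=3 -> skip
r=53=110101 popcount=4 -> skip
r=54=110110 popcount=4 -> skip
r=55=110111 popcount=5 -> KEEP
r=56=111000 popcount=3 -> skip
r=57=111001 popcount=4 -> skip
r=58=111010 popcount=4 -> skip
r=59=111011 popcount=5 -> KEEP
r=60=111100 popcount=4 -> skip
r=61=111101 popcount=5 -> KEEP
r=62=111110 popcount=5 -> KEEP
Kept rows: 47 55 59 61 62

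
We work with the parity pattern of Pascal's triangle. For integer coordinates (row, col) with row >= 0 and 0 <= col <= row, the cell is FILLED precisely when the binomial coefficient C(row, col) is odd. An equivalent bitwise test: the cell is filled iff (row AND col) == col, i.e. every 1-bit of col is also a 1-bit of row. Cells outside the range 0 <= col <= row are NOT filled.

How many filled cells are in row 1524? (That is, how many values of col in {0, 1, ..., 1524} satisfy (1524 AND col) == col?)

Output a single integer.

1524 in binary = 10111110100
popcount(1524) = number of 1-bits in 10111110100 = 7
A col c satisfies (1524 AND c) == c iff every set bit of c is also set in 1524; each of the 7 set bits of 1524 can independently be on or off in c.
count = 2^7 = 128

Answer: 128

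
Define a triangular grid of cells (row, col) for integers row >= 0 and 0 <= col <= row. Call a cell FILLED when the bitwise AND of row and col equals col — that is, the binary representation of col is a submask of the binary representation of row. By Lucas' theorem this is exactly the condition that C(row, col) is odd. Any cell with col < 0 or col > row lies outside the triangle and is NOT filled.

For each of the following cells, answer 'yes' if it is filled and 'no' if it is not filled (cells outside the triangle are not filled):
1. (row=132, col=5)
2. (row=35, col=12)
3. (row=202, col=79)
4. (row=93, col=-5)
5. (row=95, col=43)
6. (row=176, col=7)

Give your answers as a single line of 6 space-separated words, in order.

Answer: no no no no no no

Derivation:
(132,5): row=0b10000100, col=0b101, row AND col = 0b100 = 4; 4 != 5 -> empty
(35,12): row=0b100011, col=0b1100, row AND col = 0b0 = 0; 0 != 12 -> empty
(202,79): row=0b11001010, col=0b1001111, row AND col = 0b1001010 = 74; 74 != 79 -> empty
(93,-5): col outside [0, 93] -> not filled
(95,43): row=0b1011111, col=0b101011, row AND col = 0b1011 = 11; 11 != 43 -> empty
(176,7): row=0b10110000, col=0b111, row AND col = 0b0 = 0; 0 != 7 -> empty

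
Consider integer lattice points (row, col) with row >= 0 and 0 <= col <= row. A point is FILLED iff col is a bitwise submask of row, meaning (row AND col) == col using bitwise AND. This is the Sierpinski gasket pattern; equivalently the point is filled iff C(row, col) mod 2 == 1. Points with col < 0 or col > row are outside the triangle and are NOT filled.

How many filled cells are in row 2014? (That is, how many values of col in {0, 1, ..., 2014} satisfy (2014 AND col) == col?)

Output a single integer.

2014 in binary = 11111011110
popcount(2014) = number of 1-bits in 11111011110 = 9
A col c satisfies (2014 AND c) == c iff every set bit of c is also set in 2014; each of the 9 set bits of 2014 can independently be on or off in c.
count = 2^9 = 512

Answer: 512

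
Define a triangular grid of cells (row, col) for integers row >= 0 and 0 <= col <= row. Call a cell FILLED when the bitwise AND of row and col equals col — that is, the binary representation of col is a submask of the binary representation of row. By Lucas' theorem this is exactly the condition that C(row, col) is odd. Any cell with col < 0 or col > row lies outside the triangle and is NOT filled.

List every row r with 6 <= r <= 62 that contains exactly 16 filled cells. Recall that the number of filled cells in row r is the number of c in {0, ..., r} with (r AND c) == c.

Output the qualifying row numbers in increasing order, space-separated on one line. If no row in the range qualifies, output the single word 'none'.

Answer: 15 23 27 29 30 39 43 45 46 51 53 54 57 58 60

Derivation:
Row r has 2^popcount(r) filled cells, so we need popcount(r) = log2(16) = 4.
Scan r = 6..62 and keep those with exactly 4 one-bits:
r=6=110 popcount=2 -> skip
r=7=111 popcount=3 -> skip
r=8=1000 popcount=1 -> skip
r=9=1001 popcount=2 -> skip
r=10=1010 popcount=2 -> skip
r=11=1011 popcount=3 -> skip
r=12=1100 popcount=2 -> skip
r=13=1101 popcount=3 -> skip
r=14=1110 popcount=3 -> skip
r=15=1111 popcount=4 -> KEEP
r=16=10000 popcount=1 -> skip
r=17=10001 popcount=2 -> skip
r=18=10010 popcount=2 -> skip
r=19=10011 popcount=3 -> skip
r=20=10100 popcount=2 -> skip
r=21=10101 popcount=3 -> skip
r=22=10110 popcount=3 -> skip
r=23=10111 popcount=4 -> KEEP
r=24=11000 popcount=2 -> skip
r=25=11001 popcount=3 -> skip
r=26=11010 popcount=3 -> skip
r=27=11011 popcount=4 -> KEEP
r=28=11100 popcount=3 -> skip
r=29=11101 popcount=4 -> KEEP
r=30=11110 popcount=4 -> KEEP
r=31=11111 popcount=5 -> skip
r=32=100000 popcount=1 -> skip
r=33=100001 popcount=2 -> skip
r=34=100010 popcount=2 -> skip
r=35=100011 popcount=3 -> skip
r=36=100100 popcount=2 -> skip
r=37=100101 popcount=3 -> skip
r=38=100110 popcount=3 -> skip
r=39=100111 popcount=4 -> KEEP
r=40=101000 popcount=2 -> skip
r=41=101001 popcount=3 -> skip
r=42=101010 popcount=3 -> skip
r=43=101011 popcount=4 -> KEEP
r=44=101100 popcount=3 -> skip
r=45=101101 popcount=4 -> KEEP
r=46=101110 popcount=4 -> KEEP
r=47=101111 popcount=5 -> skip
r=48=110000 popcount=2 -> skip
r=49=110001 popcount=3 -> skip
r=50=110010 popcount=3 -> skip
r=51=110011 popcount=4 -> KEEP
r=52=110100 popcount=3 -> skip
r=53=110101 popcount=4 -> KEEP
r=54=110110 popcount=4 -> KEEP
r=55=110111 popcount=5 -> skip
r=56=111000 popcount=3 -> skip
r=57=111001 popcount=4 -> KEEP
r=58=111010 popcount=4 -> KEEP
r=59=111011 popcount=5 -> skip
r=60=111100 popcount=4 -> KEEP
r=61=111101 popcount=5 -> skip
r=62=111110 popcount=5 -> skip
Kept rows: 15 23 27 29 30 39 43 45 46 51 53 54 57 58 60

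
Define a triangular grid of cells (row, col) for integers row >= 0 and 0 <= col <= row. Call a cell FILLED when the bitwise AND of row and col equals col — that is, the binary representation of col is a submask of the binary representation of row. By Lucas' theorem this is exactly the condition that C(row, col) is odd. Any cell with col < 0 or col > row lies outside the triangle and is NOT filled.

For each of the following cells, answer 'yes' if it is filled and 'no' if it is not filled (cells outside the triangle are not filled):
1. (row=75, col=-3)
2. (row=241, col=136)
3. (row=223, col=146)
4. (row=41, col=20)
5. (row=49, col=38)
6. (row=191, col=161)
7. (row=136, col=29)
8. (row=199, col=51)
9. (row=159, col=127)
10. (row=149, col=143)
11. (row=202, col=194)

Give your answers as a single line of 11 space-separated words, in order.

(75,-3): col outside [0, 75] -> not filled
(241,136): row=0b11110001, col=0b10001000, row AND col = 0b10000000 = 128; 128 != 136 -> empty
(223,146): row=0b11011111, col=0b10010010, row AND col = 0b10010010 = 146; 146 == 146 -> filled
(41,20): row=0b101001, col=0b10100, row AND col = 0b0 = 0; 0 != 20 -> empty
(49,38): row=0b110001, col=0b100110, row AND col = 0b100000 = 32; 32 != 38 -> empty
(191,161): row=0b10111111, col=0b10100001, row AND col = 0b10100001 = 161; 161 == 161 -> filled
(136,29): row=0b10001000, col=0b11101, row AND col = 0b1000 = 8; 8 != 29 -> empty
(199,51): row=0b11000111, col=0b110011, row AND col = 0b11 = 3; 3 != 51 -> empty
(159,127): row=0b10011111, col=0b1111111, row AND col = 0b11111 = 31; 31 != 127 -> empty
(149,143): row=0b10010101, col=0b10001111, row AND col = 0b10000101 = 133; 133 != 143 -> empty
(202,194): row=0b11001010, col=0b11000010, row AND col = 0b11000010 = 194; 194 == 194 -> filled

Answer: no no yes no no yes no no no no yes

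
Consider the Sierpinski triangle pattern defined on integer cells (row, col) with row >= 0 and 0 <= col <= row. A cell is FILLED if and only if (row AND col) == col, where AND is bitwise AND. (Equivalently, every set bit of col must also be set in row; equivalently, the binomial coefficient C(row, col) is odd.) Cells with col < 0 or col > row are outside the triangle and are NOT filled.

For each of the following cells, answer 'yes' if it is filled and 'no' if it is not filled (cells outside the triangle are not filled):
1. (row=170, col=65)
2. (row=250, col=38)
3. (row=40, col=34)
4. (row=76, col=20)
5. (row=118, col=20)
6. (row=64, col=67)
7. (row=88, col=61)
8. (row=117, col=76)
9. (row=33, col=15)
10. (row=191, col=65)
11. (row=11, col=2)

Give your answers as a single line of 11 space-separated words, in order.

Answer: no no no no yes no no no no no yes

Derivation:
(170,65): row=0b10101010, col=0b1000001, row AND col = 0b0 = 0; 0 != 65 -> empty
(250,38): row=0b11111010, col=0b100110, row AND col = 0b100010 = 34; 34 != 38 -> empty
(40,34): row=0b101000, col=0b100010, row AND col = 0b100000 = 32; 32 != 34 -> empty
(76,20): row=0b1001100, col=0b10100, row AND col = 0b100 = 4; 4 != 20 -> empty
(118,20): row=0b1110110, col=0b10100, row AND col = 0b10100 = 20; 20 == 20 -> filled
(64,67): col outside [0, 64] -> not filled
(88,61): row=0b1011000, col=0b111101, row AND col = 0b11000 = 24; 24 != 61 -> empty
(117,76): row=0b1110101, col=0b1001100, row AND col = 0b1000100 = 68; 68 != 76 -> empty
(33,15): row=0b100001, col=0b1111, row AND col = 0b1 = 1; 1 != 15 -> empty
(191,65): row=0b10111111, col=0b1000001, row AND col = 0b1 = 1; 1 != 65 -> empty
(11,2): row=0b1011, col=0b10, row AND col = 0b10 = 2; 2 == 2 -> filled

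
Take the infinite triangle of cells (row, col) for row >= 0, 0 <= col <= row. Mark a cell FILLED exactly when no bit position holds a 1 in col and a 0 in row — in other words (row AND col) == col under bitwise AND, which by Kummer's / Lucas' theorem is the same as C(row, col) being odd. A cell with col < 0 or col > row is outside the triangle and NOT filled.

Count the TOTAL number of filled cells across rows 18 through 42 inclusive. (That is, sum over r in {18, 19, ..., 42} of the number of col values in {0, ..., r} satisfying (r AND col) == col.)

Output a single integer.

Answer: 230

Derivation:
r18=10010 pc2: +4 =4
r19=10011 pc3: +8 =12
r20=10100 pc2: +4 =16
r21=10101 pc3: +8 =24
r22=10110 pc3: +8 =32
r23=10111 pc4: +16 =48
r24=11000 pc2: +4 =52
r25=11001 pc3: +8 =60
r26=11010 pc3: +8 =68
r27=11011 pc4: +16 =84
r28=11100 pc3: +8 =92
r29=11101 pc4: +16 =108
r30=11110 pc4: +16 =124
r31=11111 pc5: +32 =156
r32=100000 pc1: +2 =158
r33=100001 pc2: +4 =162
r34=100010 pc2: +4 =166
r35=100011 pc3: +8 =174
r36=100100 pc2: +4 =178
r37=100101 pc3: +8 =186
r38=100110 pc3: +8 =194
r39=100111 pc4: +16 =210
r40=101000 pc2: +4 =214
r41=101001 pc3: +8 =222
r42=101010 pc3: +8 =230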